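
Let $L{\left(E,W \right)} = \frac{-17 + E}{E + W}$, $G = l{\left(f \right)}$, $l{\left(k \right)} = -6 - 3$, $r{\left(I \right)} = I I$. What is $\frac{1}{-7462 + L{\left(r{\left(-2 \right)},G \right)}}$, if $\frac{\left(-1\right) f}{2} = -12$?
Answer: $- \frac{5}{37297} \approx -0.00013406$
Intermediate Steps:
$r{\left(I \right)} = I^{2}$
$f = 24$ ($f = \left(-2\right) \left(-12\right) = 24$)
$l{\left(k \right)} = -9$
$G = -9$
$L{\left(E,W \right)} = \frac{-17 + E}{E + W}$
$\frac{1}{-7462 + L{\left(r{\left(-2 \right)},G \right)}} = \frac{1}{-7462 + \frac{-17 + \left(-2\right)^{2}}{\left(-2\right)^{2} - 9}} = \frac{1}{-7462 + \frac{-17 + 4}{4 - 9}} = \frac{1}{-7462 + \frac{1}{-5} \left(-13\right)} = \frac{1}{-7462 - - \frac{13}{5}} = \frac{1}{-7462 + \frac{13}{5}} = \frac{1}{- \frac{37297}{5}} = - \frac{5}{37297}$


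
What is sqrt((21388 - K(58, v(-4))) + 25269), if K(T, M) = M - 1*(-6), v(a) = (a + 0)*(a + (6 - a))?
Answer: 5*sqrt(1867) ≈ 216.04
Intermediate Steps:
v(a) = 6*a (v(a) = a*6 = 6*a)
K(T, M) = 6 + M (K(T, M) = M + 6 = 6 + M)
sqrt((21388 - K(58, v(-4))) + 25269) = sqrt((21388 - (6 + 6*(-4))) + 25269) = sqrt((21388 - (6 - 24)) + 25269) = sqrt((21388 - 1*(-18)) + 25269) = sqrt((21388 + 18) + 25269) = sqrt(21406 + 25269) = sqrt(46675) = 5*sqrt(1867)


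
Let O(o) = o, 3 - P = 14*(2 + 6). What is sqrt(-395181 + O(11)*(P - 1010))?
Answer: 17*I*sqrt(1410) ≈ 638.35*I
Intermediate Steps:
P = -109 (P = 3 - 14*(2 + 6) = 3 - 14*8 = 3 - 1*112 = 3 - 112 = -109)
sqrt(-395181 + O(11)*(P - 1010)) = sqrt(-395181 + 11*(-109 - 1010)) = sqrt(-395181 + 11*(-1119)) = sqrt(-395181 - 12309) = sqrt(-407490) = 17*I*sqrt(1410)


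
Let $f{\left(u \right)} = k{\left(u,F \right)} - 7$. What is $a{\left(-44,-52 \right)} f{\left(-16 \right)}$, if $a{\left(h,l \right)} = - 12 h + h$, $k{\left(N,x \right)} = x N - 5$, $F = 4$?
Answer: $-36784$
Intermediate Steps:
$k{\left(N,x \right)} = -5 + N x$ ($k{\left(N,x \right)} = N x - 5 = -5 + N x$)
$a{\left(h,l \right)} = - 11 h$
$f{\left(u \right)} = -12 + 4 u$ ($f{\left(u \right)} = \left(-5 + u 4\right) - 7 = \left(-5 + 4 u\right) - 7 = -12 + 4 u$)
$a{\left(-44,-52 \right)} f{\left(-16 \right)} = \left(-11\right) \left(-44\right) \left(-12 + 4 \left(-16\right)\right) = 484 \left(-12 - 64\right) = 484 \left(-76\right) = -36784$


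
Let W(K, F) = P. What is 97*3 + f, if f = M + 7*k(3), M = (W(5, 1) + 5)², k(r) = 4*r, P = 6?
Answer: 496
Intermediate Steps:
W(K, F) = 6
M = 121 (M = (6 + 5)² = 11² = 121)
f = 205 (f = 121 + 7*(4*3) = 121 + 7*12 = 121 + 84 = 205)
97*3 + f = 97*3 + 205 = 291 + 205 = 496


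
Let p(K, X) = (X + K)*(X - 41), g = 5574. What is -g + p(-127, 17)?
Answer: -2934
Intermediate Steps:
p(K, X) = (-41 + X)*(K + X) (p(K, X) = (K + X)*(-41 + X) = (-41 + X)*(K + X))
-g + p(-127, 17) = -1*5574 + (17² - 41*(-127) - 41*17 - 127*17) = -5574 + (289 + 5207 - 697 - 2159) = -5574 + 2640 = -2934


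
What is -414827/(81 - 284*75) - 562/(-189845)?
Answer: 78764756893/4028321055 ≈ 19.553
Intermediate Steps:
-414827/(81 - 284*75) - 562/(-189845) = -414827/(81 - 21300) - 562*(-1/189845) = -414827/(-21219) + 562/189845 = -414827*(-1/21219) + 562/189845 = 414827/21219 + 562/189845 = 78764756893/4028321055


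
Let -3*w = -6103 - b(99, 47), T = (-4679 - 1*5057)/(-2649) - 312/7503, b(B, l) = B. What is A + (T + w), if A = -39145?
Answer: -245620991999/6625149 ≈ -37074.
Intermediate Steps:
T = 24074240/6625149 (T = (-4679 - 5057)*(-1/2649) - 312*1/7503 = -9736*(-1/2649) - 104/2501 = 9736/2649 - 104/2501 = 24074240/6625149 ≈ 3.6338)
w = 6202/3 (w = -(-6103 - 1*99)/3 = -(-6103 - 99)/3 = -⅓*(-6202) = 6202/3 ≈ 2067.3)
A + (T + w) = -39145 + (24074240/6625149 + 6202/3) = -39145 + 13720465606/6625149 = -245620991999/6625149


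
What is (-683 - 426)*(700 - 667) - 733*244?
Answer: -215449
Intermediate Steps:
(-683 - 426)*(700 - 667) - 733*244 = -1109*33 - 178852 = -36597 - 178852 = -215449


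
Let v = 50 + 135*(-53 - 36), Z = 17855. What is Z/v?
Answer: -3571/2393 ≈ -1.4923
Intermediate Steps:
v = -11965 (v = 50 + 135*(-89) = 50 - 12015 = -11965)
Z/v = 17855/(-11965) = 17855*(-1/11965) = -3571/2393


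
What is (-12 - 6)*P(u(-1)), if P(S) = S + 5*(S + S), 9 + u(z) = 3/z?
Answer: 2376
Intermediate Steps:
u(z) = -9 + 3/z
P(S) = 11*S (P(S) = S + 5*(2*S) = S + 10*S = 11*S)
(-12 - 6)*P(u(-1)) = (-12 - 6)*(11*(-9 + 3/(-1))) = -198*(-9 + 3*(-1)) = -198*(-9 - 3) = -198*(-12) = -18*(-132) = 2376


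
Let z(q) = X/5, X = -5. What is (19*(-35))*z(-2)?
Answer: 665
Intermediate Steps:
z(q) = -1 (z(q) = -5/5 = -5*1/5 = -1)
(19*(-35))*z(-2) = (19*(-35))*(-1) = -665*(-1) = 665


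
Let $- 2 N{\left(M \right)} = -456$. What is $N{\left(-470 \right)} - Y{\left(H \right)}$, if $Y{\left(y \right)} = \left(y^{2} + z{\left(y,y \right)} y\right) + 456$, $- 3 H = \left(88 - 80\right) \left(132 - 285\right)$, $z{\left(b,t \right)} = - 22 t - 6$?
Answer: $3497964$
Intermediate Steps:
$z{\left(b,t \right)} = -6 - 22 t$
$N{\left(M \right)} = 228$ ($N{\left(M \right)} = \left(- \frac{1}{2}\right) \left(-456\right) = 228$)
$H = 408$ ($H = - \frac{\left(88 - 80\right) \left(132 - 285\right)}{3} = - \frac{8 \left(-153\right)}{3} = \left(- \frac{1}{3}\right) \left(-1224\right) = 408$)
$Y{\left(y \right)} = 456 + y^{2} + y \left(-6 - 22 y\right)$ ($Y{\left(y \right)} = \left(y^{2} + \left(-6 - 22 y\right) y\right) + 456 = \left(y^{2} + y \left(-6 - 22 y\right)\right) + 456 = 456 + y^{2} + y \left(-6 - 22 y\right)$)
$N{\left(-470 \right)} - Y{\left(H \right)} = 228 - \left(456 - 21 \cdot 408^{2} - 2448\right) = 228 - \left(456 - 3495744 - 2448\right) = 228 - -3497736 = 228 + 3497736 = 3497964$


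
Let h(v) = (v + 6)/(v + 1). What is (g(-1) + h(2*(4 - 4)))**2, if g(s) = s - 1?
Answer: 16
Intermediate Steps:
h(v) = (6 + v)/(1 + v)
g(s) = -1 + s
(g(-1) + h(2*(4 - 4)))**2 = ((-1 - 1) + (6 + 2*(4 - 4))/(1 + 2*(4 - 4)))**2 = (-2 + (6 + 2*0)/(1 + 2*0))**2 = (-2 + (6 + 0)/(1 + 0))**2 = (-2 + 6/1)**2 = (-2 + 1*6)**2 = (-2 + 6)**2 = 4**2 = 16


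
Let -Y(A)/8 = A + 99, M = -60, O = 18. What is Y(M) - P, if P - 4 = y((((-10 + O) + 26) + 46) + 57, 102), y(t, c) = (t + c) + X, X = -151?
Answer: -404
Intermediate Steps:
Y(A) = -792 - 8*A (Y(A) = -8*(A + 99) = -8*(99 + A) = -792 - 8*A)
y(t, c) = -151 + c + t (y(t, c) = (t + c) - 151 = (c + t) - 151 = -151 + c + t)
P = 92 (P = 4 + (-151 + 102 + ((((-10 + 18) + 26) + 46) + 57)) = 4 + (-151 + 102 + (((8 + 26) + 46) + 57)) = 4 + (-151 + 102 + ((34 + 46) + 57)) = 4 + (-151 + 102 + (80 + 57)) = 4 + (-151 + 102 + 137) = 4 + 88 = 92)
Y(M) - P = (-792 - 8*(-60)) - 1*92 = (-792 + 480) - 92 = -312 - 92 = -404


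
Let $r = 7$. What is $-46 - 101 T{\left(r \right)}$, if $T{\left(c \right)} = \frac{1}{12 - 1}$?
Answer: $- \frac{607}{11} \approx -55.182$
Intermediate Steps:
$T{\left(c \right)} = \frac{1}{11}$
$-46 - 101 T{\left(r \right)} = -46 - \frac{101}{11} = - \frac{607}{11}$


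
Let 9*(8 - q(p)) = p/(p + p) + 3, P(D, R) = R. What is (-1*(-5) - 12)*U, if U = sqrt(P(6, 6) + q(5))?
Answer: -49*sqrt(10)/6 ≈ -25.825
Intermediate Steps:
q(p) = 137/18 (q(p) = 8 - (p/(p + p) + 3)/9 = 8 - (p/((2*p)) + 3)/9 = 8 - (p*(1/(2*p)) + 3)/9 = 8 - (1/2 + 3)/9 = 8 - 1/9*7/2 = 8 - 7/18 = 137/18)
U = 7*sqrt(10)/6 (U = sqrt(6 + 137/18) = sqrt(245/18) = 7*sqrt(10)/6 ≈ 3.6893)
(-1*(-5) - 12)*U = (-1*(-5) - 12)*(7*sqrt(10)/6) = (5 - 12)*(7*sqrt(10)/6) = -49*sqrt(10)/6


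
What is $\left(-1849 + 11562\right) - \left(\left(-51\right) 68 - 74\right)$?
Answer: $13255$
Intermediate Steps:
$\left(-1849 + 11562\right) - \left(\left(-51\right) 68 - 74\right) = 9713 - \left(-3468 - 74\right) = 9713 - -3542 = 9713 + 3542 = 13255$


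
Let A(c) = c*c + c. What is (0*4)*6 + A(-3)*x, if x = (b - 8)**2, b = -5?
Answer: 1014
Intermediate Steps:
x = 169 (x = (-5 - 8)**2 = (-13)**2 = 169)
A(c) = c + c**2 (A(c) = c**2 + c = c + c**2)
(0*4)*6 + A(-3)*x = (0*4)*6 - 3*(1 - 3)*169 = 0*6 - 3*(-2)*169 = 0 + 6*169 = 0 + 1014 = 1014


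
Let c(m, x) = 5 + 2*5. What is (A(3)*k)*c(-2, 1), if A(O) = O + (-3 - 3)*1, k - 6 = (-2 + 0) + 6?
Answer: -450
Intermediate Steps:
c(m, x) = 15 (c(m, x) = 5 + 10 = 15)
k = 10 (k = 6 + ((-2 + 0) + 6) = 6 + (-2 + 6) = 6 + 4 = 10)
A(O) = -6 + O (A(O) = O - 6*1 = O - 6 = -6 + O)
(A(3)*k)*c(-2, 1) = ((-6 + 3)*10)*15 = -3*10*15 = -30*15 = -450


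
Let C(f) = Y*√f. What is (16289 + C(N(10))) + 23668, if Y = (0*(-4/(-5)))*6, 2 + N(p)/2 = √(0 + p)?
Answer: 39957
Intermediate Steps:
N(p) = -4 + 2*√p (N(p) = -4 + 2*√(0 + p) = -4 + 2*√p)
Y = 0 (Y = (0*(-4*(-⅕)))*6 = (0*(⅘))*6 = 0*6 = 0)
C(f) = 0 (C(f) = 0*√f = 0)
(16289 + C(N(10))) + 23668 = (16289 + 0) + 23668 = 16289 + 23668 = 39957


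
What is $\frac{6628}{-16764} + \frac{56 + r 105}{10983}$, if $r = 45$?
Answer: $\frac{29180}{730631} \approx 0.039938$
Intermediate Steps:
$\frac{6628}{-16764} + \frac{56 + r 105}{10983} = \frac{6628}{-16764} + \frac{56 + 45 \cdot 105}{10983} = 6628 \left(- \frac{1}{16764}\right) + \left(56 + 4725\right) \frac{1}{10983} = - \frac{1657}{4191} + 4781 \cdot \frac{1}{10983} = - \frac{1657}{4191} + \frac{683}{1569} = \frac{29180}{730631}$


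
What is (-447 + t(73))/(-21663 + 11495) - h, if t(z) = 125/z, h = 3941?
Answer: -1462614959/371132 ≈ -3941.0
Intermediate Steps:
(-447 + t(73))/(-21663 + 11495) - h = (-447 + 125/73)/(-21663 + 11495) - 1*3941 = (-447 + 125*(1/73))/(-10168) - 3941 = (-447 + 125/73)*(-1/10168) - 3941 = -32506/73*(-1/10168) - 3941 = 16253/371132 - 3941 = -1462614959/371132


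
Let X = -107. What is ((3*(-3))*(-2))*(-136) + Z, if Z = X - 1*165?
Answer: -2720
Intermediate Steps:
Z = -272 (Z = -107 - 1*165 = -107 - 165 = -272)
((3*(-3))*(-2))*(-136) + Z = ((3*(-3))*(-2))*(-136) - 272 = -9*(-2)*(-136) - 272 = 18*(-136) - 272 = -2448 - 272 = -2720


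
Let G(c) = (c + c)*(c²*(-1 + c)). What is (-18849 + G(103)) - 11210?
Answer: 222886249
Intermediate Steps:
G(c) = 2*c³*(-1 + c) (G(c) = (2*c)*(c²*(-1 + c)) = 2*c³*(-1 + c))
(-18849 + G(103)) - 11210 = (-18849 + 2*103³*(-1 + 103)) - 11210 = (-18849 + 2*1092727*102) - 11210 = (-18849 + 222916308) - 11210 = 222897459 - 11210 = 222886249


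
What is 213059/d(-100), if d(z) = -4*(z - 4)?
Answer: 213059/416 ≈ 512.16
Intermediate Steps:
d(z) = 16 - 4*z (d(z) = -4*(-4 + z) = 16 - 4*z)
213059/d(-100) = 213059/(16 - 4*(-100)) = 213059/(16 + 400) = 213059/416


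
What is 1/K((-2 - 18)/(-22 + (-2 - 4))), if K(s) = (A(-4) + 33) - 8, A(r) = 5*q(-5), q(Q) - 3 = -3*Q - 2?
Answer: 1/105 ≈ 0.0095238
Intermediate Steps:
q(Q) = 1 - 3*Q (q(Q) = 3 + (-3*Q - 2) = 3 + (-2 - 3*Q) = 1 - 3*Q)
A(r) = 80 (A(r) = 5*(1 - 3*(-5)) = 5*(1 + 15) = 5*16 = 80)
K(s) = 105 (K(s) = (80 + 33) - 8 = 113 - 8 = 105)
1/K((-2 - 18)/(-22 + (-2 - 4))) = 1/105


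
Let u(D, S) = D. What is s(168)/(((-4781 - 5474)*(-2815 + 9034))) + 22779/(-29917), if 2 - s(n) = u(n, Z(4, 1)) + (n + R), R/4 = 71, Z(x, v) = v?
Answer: -484243828183/635993984955 ≈ -0.76140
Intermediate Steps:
R = 284 (R = 4*71 = 284)
s(n) = -282 - 2*n (s(n) = 2 - (n + (n + 284)) = 2 - (n + (284 + n)) = 2 - (284 + 2*n) = 2 + (-284 - 2*n) = -282 - 2*n)
s(168)/(((-4781 - 5474)*(-2815 + 9034))) + 22779/(-29917) = (-282 - 2*168)/(((-4781 - 5474)*(-2815 + 9034))) + 22779/(-29917) = (-282 - 336)/((-10255*6219)) + 22779*(-1/29917) = -618/(-63775845) - 22779/29917 = -618*(-1/63775845) - 22779/29917 = 206/21258615 - 22779/29917 = -484243828183/635993984955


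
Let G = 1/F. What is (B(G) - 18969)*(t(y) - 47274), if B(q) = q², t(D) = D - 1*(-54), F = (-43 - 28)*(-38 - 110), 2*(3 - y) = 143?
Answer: 198093442253130655/220836128 ≈ 8.9702e+8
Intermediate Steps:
y = -137/2 (y = 3 - ½*143 = 3 - 143/2 = -137/2 ≈ -68.500)
F = 10508 (F = -71*(-148) = 10508)
t(D) = 54 + D (t(D) = D + 54 = 54 + D)
G = 1/10508 ≈ 9.5166e-5
(B(G) - 18969)*(t(y) - 47274) = ((1/10508)² - 18969)*((54 - 137/2) - 47274) = (1/110418064 - 18969)*(-29/2 - 47274) = -2094520256015/110418064*(-94577/2) = 198093442253130655/220836128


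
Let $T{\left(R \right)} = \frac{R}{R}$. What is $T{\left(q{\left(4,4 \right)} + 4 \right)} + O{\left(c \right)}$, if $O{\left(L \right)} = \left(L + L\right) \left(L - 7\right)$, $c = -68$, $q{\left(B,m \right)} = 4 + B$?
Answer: $10201$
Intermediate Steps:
$T{\left(R \right)} = 1$
$O{\left(L \right)} = 2 L \left(-7 + L\right)$
$T{\left(q{\left(4,4 \right)} + 4 \right)} + O{\left(c \right)} = 1 + 2 \left(-68\right) \left(-7 - 68\right) = 1 + 2 \left(-68\right) \left(-75\right) = 1 + 10200 = 10201$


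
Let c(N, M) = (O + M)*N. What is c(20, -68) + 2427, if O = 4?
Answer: 1147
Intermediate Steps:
c(N, M) = N*(4 + M) (c(N, M) = (4 + M)*N = N*(4 + M))
c(20, -68) + 2427 = 20*(4 - 68) + 2427 = 20*(-64) + 2427 = -1280 + 2427 = 1147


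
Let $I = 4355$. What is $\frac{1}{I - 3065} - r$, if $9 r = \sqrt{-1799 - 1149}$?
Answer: $\frac{1}{1290} - \frac{2 i \sqrt{737}}{9} \approx 0.00077519 - 6.0328 i$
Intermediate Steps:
$r = \frac{2 i \sqrt{737}}{9}$ ($r = \frac{\sqrt{-1799 - 1149}}{9} = \frac{\sqrt{-2948}}{9} = \frac{2 i \sqrt{737}}{9} \approx 6.0328 i$)
$\frac{1}{I - 3065} - r = \frac{1}{4355 - 3065} - \frac{2 i \sqrt{737}}{9} = \frac{1}{1290} - \frac{2 i \sqrt{737}}{9}$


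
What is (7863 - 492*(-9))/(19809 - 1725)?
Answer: 4097/6028 ≈ 0.67966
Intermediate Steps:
(7863 - 492*(-9))/(19809 - 1725) = (7863 + 4428)/18084 = 12291*(1/18084) = 4097/6028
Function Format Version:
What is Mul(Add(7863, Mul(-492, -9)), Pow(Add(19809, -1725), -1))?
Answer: Rational(4097, 6028) ≈ 0.67966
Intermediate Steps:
Mul(Add(7863, Mul(-492, -9)), Pow(Add(19809, -1725), -1)) = Mul(Add(7863, 4428), Pow(18084, -1)) = Mul(12291, Rational(1, 18084)) = Rational(4097, 6028)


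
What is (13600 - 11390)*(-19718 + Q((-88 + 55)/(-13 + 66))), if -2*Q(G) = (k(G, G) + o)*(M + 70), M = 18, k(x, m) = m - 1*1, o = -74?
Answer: -1919831420/53 ≈ -3.6223e+7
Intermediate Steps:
k(x, m) = -1 + m (k(x, m) = m - 1 = -1 + m)
Q(G) = 3300 - 44*G (Q(G) = -((-1 + G) - 74)*(18 + 70)/2 = -(-75 + G)*88/2 = -(-6600 + 88*G)/2 = 3300 - 44*G)
(13600 - 11390)*(-19718 + Q((-88 + 55)/(-13 + 66))) = (13600 - 11390)*(-19718 + (3300 - 44*(-88 + 55)/(-13 + 66))) = 2210*(-19718 + (3300 - (-1452)/53)) = 2210*(-19718 + (3300 - 44*(-33/53))) = 2210*(-19718 + (3300 + 1452/53)) = 2210*(-19718 + 176352/53) = 2210*(-868702/53) = -1919831420/53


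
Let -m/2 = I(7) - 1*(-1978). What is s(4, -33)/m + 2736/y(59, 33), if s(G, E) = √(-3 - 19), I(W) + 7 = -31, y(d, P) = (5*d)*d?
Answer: 2736/17405 - I*√22/3880 ≈ 0.1572 - 0.0012089*I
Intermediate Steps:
y(d, P) = 5*d²
I(W) = -38 (I(W) = -7 - 31 = -38)
s(G, E) = I*√22 (s(G, E) = √(-22) = I*√22)
m = -3880 (m = -2*(-38 - 1*(-1978)) = -2*(-38 + 1978) = -2*1940 = -3880)
s(4, -33)/m + 2736/y(59, 33) = (I*√22)/(-3880) + 2736/((5*59²)) = (I*√22)*(-1/3880) + 2736/((5*3481)) = -I*√22/3880 + 2736/17405 = 2736/17405 - I*√22/3880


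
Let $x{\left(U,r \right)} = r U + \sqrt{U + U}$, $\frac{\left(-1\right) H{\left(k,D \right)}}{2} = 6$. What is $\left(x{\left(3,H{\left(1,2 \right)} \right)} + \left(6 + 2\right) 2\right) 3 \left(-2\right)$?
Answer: $120 - 6 \sqrt{6} \approx 105.3$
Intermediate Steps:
$H{\left(k,D \right)} = -12$ ($H{\left(k,D \right)} = \left(-2\right) 6 = -12$)
$x{\left(U,r \right)} = U r + \sqrt{2} \sqrt{U}$ ($x{\left(U,r \right)} = U r + \sqrt{2 U} = U r + \sqrt{2} \sqrt{U}$)
$\left(x{\left(3,H{\left(1,2 \right)} \right)} + \left(6 + 2\right) 2\right) 3 \left(-2\right) = \left(\left(3 \left(-12\right) + \sqrt{2} \sqrt{3}\right) + \left(6 + 2\right) 2\right) 3 \left(-2\right) = \left(\left(-36 + \sqrt{6}\right) + 8 \cdot 2\right) \left(-6\right) = \left(\left(-36 + \sqrt{6}\right) + 16\right) \left(-6\right) = \left(-20 + \sqrt{6}\right) \left(-6\right) = 120 - 6 \sqrt{6}$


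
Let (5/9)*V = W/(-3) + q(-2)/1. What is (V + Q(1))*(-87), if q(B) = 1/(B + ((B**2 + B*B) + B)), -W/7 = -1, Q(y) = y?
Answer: 957/4 ≈ 239.25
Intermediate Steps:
W = 7 (W = -7*(-1) = 7)
q(B) = 1/(2*B + 2*B**2) (q(B) = 1/(B + ((B**2 + B**2) + B)) = 1/(B + (2*B**2 + B)) = 1/(B + (B + 2*B**2)) = 1/(2*B + 2*B**2))
V = -15/4 (V = 9*(7/(-3) + ((1/2)/(-2*(1 - 2)))/1)/5 = 9*(7*(-1/3) + ((1/2)*(-1/2)/(-1))*1)/5 = 9*(-7/3 + ((1/2)*(-1/2)*(-1))*1)/5 = 9*(-7/3 + (1/4)*1)/5 = 9*(-7/3 + 1/4)/5 = (9/5)*(-25/12) = -15/4 ≈ -3.7500)
(V + Q(1))*(-87) = (-15/4 + 1)*(-87) = -11/4*(-87) = 957/4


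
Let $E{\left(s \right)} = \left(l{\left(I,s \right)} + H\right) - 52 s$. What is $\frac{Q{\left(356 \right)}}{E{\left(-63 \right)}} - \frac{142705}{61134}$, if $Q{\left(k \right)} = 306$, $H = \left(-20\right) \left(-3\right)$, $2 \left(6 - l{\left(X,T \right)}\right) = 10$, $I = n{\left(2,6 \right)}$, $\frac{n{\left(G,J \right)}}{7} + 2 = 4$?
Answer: $- \frac{457499581}{204004158} \approx -2.2426$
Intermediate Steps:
$n{\left(G,J \right)} = 14$ ($n{\left(G,J \right)} = -14 + 7 \cdot 4 = -14 + 28 = 14$)
$I = 14$
$l{\left(X,T \right)} = 1$ ($l{\left(X,T \right)} = 6 - 5 = 1$)
$H = 60$
$E{\left(s \right)} = 61 - 52 s$ ($E{\left(s \right)} = \left(1 + 60\right) - 52 s = 61 - 52 s$)
$\frac{Q{\left(356 \right)}}{E{\left(-63 \right)}} - \frac{142705}{61134} = \frac{306}{61 - -3276} - \frac{142705}{61134} = \frac{306}{61 + 3276} - \frac{142705}{61134} = \frac{306}{3337} - \frac{142705}{61134} = - \frac{457499581}{204004158}$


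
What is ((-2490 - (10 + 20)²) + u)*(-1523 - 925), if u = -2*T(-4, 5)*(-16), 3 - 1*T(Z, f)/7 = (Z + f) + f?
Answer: 9943776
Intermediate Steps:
T(Z, f) = 21 - 14*f - 7*Z (T(Z, f) = 21 - 7*((Z + f) + f) = 21 - 7*(Z + 2*f) = 21 + (-14*f - 7*Z) = 21 - 14*f - 7*Z)
u = -672 (u = -2*(21 - 14*5 - 7*(-4))*(-16) = -2*(21 - 70 + 28)*(-16) = -2*(-21)*(-16) = 42*(-16) = -672)
((-2490 - (10 + 20)²) + u)*(-1523 - 925) = ((-2490 - (10 + 20)²) - 672)*(-1523 - 925) = ((-2490 - 1*30²) - 672)*(-2448) = ((-2490 - 1*900) - 672)*(-2448) = ((-2490 - 900) - 672)*(-2448) = (-3390 - 672)*(-2448) = -4062*(-2448) = 9943776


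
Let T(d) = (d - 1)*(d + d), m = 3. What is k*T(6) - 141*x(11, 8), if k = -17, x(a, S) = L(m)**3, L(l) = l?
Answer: -4827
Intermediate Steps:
x(a, S) = 27 (x(a, S) = 3**3 = 27)
T(d) = 2*d*(-1 + d) (T(d) = (-1 + d)*(2*d) = 2*d*(-1 + d))
k*T(6) - 141*x(11, 8) = -34*6*(-1 + 6) - 141*27 = -34*6*5 - 3807 = -17*60 - 3807 = -1020 - 3807 = -4827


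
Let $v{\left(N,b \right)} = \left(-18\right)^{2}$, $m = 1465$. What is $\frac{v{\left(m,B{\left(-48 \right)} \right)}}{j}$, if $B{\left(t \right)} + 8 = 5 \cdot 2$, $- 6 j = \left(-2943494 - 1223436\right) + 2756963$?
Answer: $\frac{24}{17407} \approx 0.0013788$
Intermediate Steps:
$j = \frac{469989}{2}$ ($j = - \frac{\left(-2943494 - 1223436\right) + 2756963}{6} = - \frac{-4166930 + 2756963}{6} = \left(- \frac{1}{6}\right) \left(-1409967\right) = \frac{469989}{2} \approx 2.3499 \cdot 10^{5}$)
$B{\left(t \right)} = 2$ ($B{\left(t \right)} = -8 + 5 \cdot 2 = -8 + 10 = 2$)
$v{\left(N,b \right)} = 324$
$\frac{v{\left(m,B{\left(-48 \right)} \right)}}{j} = \frac{324}{\frac{469989}{2}} = 324 \cdot \frac{2}{469989} = \frac{24}{17407}$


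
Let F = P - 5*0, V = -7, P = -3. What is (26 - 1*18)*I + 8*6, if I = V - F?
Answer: 16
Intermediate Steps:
F = -3 (F = -3 - 5*0 = -3 + 0 = -3)
I = -4 (I = -7 - 1*(-3) = -7 + 3 = -4)
(26 - 1*18)*I + 8*6 = (26 - 1*18)*(-4) + 8*6 = (26 - 18)*(-4) + 48 = 8*(-4) + 48 = -32 + 48 = 16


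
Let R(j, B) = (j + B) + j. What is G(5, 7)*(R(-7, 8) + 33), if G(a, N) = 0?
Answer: 0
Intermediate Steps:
R(j, B) = B + 2*j (R(j, B) = (B + j) + j = B + 2*j)
G(5, 7)*(R(-7, 8) + 33) = 0*((8 + 2*(-7)) + 33) = 0*((8 - 14) + 33) = 0*(-6 + 33) = 0*27 = 0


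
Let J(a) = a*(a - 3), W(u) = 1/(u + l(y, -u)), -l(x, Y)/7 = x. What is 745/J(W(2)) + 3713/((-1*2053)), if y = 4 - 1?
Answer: 551928731/119074 ≈ 4635.2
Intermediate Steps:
y = 3
l(x, Y) = -7*x
W(u) = 1/(-21 + u) (W(u) = 1/(u - 7*3) = 1/(u - 21) = 1/(-21 + u))
J(a) = a*(-3 + a)
745/J(W(2)) + 3713/((-1*2053)) = 745/(((-3 + 1/(-21 + 2))/(-21 + 2))) + 3713/((-1*2053)) = 745/(((-3 + 1/(-19))/(-19))) + 3713/(-2053) = 745/((-(-3 - 1/19)/19)) + 3713*(-1/2053) = 745/((-1/19*(-58/19))) - 3713/2053 = 745/(58/361) - 3713/2053 = 745*(361/58) - 3713/2053 = 268945/58 - 3713/2053 = 551928731/119074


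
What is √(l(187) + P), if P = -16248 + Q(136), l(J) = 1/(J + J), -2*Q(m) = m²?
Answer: I*√3566278122/374 ≈ 159.67*I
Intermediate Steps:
Q(m) = -m²/2
l(J) = 1/(2*J)
P = -25496 (P = -16248 - ½*136² = -16248 - ½*18496 = -16248 - 9248 = -25496)
√(l(187) + P) = √((½)/187 - 25496) = √((½)*(1/187) - 25496) = √(1/374 - 25496) = √(-9535503/374) = I*√3566278122/374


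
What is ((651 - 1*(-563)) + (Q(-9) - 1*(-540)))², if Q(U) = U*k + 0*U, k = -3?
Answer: 3171961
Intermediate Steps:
Q(U) = -3*U (Q(U) = U*(-3) + 0*U = -3*U + 0 = -3*U)
((651 - 1*(-563)) + (Q(-9) - 1*(-540)))² = ((651 - 1*(-563)) + (-3*(-9) - 1*(-540)))² = ((651 + 563) + (27 + 540))² = (1214 + 567)² = 1781² = 3171961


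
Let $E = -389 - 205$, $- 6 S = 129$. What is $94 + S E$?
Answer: $12865$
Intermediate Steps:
$S = - \frac{43}{2}$ ($S = \left(- \frac{1}{6}\right) 129 = - \frac{43}{2} \approx -21.5$)
$E = -594$ ($E = -389 - 205 = -594$)
$94 + S E = 94 - -12771 = 94 + 12771 = 12865$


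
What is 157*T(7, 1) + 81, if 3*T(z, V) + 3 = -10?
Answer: -1798/3 ≈ -599.33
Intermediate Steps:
T(z, V) = -13/3 (T(z, V) = -1 + (⅓)*(-10) = -1 - 10/3 = -13/3)
157*T(7, 1) + 81 = 157*(-13/3) + 81 = -2041/3 + 81 = -1798/3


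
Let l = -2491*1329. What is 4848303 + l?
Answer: 1537764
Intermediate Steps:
l = -3310539
4848303 + l = 4848303 - 3310539 = 1537764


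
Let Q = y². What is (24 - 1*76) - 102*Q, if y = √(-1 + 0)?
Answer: 50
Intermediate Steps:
y = I (y = √(-1) = I ≈ 1.0*I)
Q = -1 (Q = I² = -1)
(24 - 1*76) - 102*Q = (24 - 1*76) - 102*(-1) = (24 - 76) + 102 = -52 + 102 = 50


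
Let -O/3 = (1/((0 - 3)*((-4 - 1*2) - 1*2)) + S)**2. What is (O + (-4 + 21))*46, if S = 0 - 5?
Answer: -250631/96 ≈ -2610.7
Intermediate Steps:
S = -5
O = -14161/192 (O = -3*(1/((0 - 3)*((-4 - 1*2) - 1*2)) - 5)**2 = -3*(1/((-3)*((-4 - 2) - 2)) - 5)**2 = -3*(-1/(3*(-6 - 2)) - 5)**2 = -3*(-1/3/(-8) - 5)**2 = -3*(-1/3*(-1/8) - 5)**2 = -3*(1/24 - 5)**2 = -3*(-119/24)**2 = -3*14161/576 = -14161/192 ≈ -73.755)
(O + (-4 + 21))*46 = (-14161/192 + (-4 + 21))*46 = (-14161/192 + 17)*46 = -10897/192*46 = -250631/96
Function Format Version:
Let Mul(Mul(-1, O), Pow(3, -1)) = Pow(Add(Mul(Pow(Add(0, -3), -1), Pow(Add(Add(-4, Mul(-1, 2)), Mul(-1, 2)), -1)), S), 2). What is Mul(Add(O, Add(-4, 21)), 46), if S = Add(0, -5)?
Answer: Rational(-250631, 96) ≈ -2610.7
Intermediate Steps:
S = -5
O = Rational(-14161, 192) (O = Mul(-3, Pow(Add(Mul(Pow(Add(0, -3), -1), Pow(Add(Add(-4, Mul(-1, 2)), Mul(-1, 2)), -1)), -5), 2)) = Mul(-3, Pow(Add(Mul(Pow(-3, -1), Pow(Add(Add(-4, -2), -2), -1)), -5), 2)) = Mul(-3, Pow(Add(Mul(Rational(-1, 3), Pow(Add(-6, -2), -1)), -5), 2)) = Mul(-3, Pow(Add(Mul(Rational(-1, 3), Pow(-8, -1)), -5), 2)) = Mul(-3, Pow(Add(Mul(Rational(-1, 3), Rational(-1, 8)), -5), 2)) = Mul(-3, Pow(Add(Rational(1, 24), -5), 2)) = Mul(-3, Pow(Rational(-119, 24), 2)) = Mul(-3, Rational(14161, 576)) = Rational(-14161, 192) ≈ -73.755)
Mul(Add(O, Add(-4, 21)), 46) = Mul(Add(Rational(-14161, 192), Add(-4, 21)), 46) = Mul(Add(Rational(-14161, 192), 17), 46) = Mul(Rational(-10897, 192), 46) = Rational(-250631, 96)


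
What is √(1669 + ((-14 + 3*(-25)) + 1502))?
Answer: √3082 ≈ 55.516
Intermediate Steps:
√(1669 + ((-14 + 3*(-25)) + 1502)) = √(1669 + ((-14 - 75) + 1502)) = √(1669 + (-89 + 1502)) = √(1669 + 1413) = √3082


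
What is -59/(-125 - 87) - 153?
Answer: -32377/212 ≈ -152.72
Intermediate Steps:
-59/(-125 - 87) - 153 = -59/(-212) - 153 = -59*(-1/212) - 153 = 59/212 - 153 = -32377/212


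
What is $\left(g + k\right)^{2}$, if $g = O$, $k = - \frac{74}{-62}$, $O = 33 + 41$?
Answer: $\frac{5433561}{961} \approx 5654.1$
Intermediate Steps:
$O = 74$
$k = \frac{37}{31}$ ($k = \left(-74\right) \left(- \frac{1}{62}\right) = \frac{37}{31} \approx 1.1935$)
$g = 74$
$\left(g + k\right)^{2} = \left(74 + \frac{37}{31}\right)^{2} = \left(\frac{2331}{31}\right)^{2} = \frac{5433561}{961}$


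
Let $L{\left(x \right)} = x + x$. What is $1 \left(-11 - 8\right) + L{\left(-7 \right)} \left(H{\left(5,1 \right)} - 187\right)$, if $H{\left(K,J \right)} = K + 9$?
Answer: $2403$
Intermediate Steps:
$H{\left(K,J \right)} = 9 + K$
$L{\left(x \right)} = 2 x$
$1 \left(-11 - 8\right) + L{\left(-7 \right)} \left(H{\left(5,1 \right)} - 187\right) = 1 \left(-11 - 8\right) + 2 \left(-7\right) \left(\left(9 + 5\right) - 187\right) = 1 \left(-19\right) - 14 \left(14 - 187\right) = -19 - -2422 = -19 + 2422 = 2403$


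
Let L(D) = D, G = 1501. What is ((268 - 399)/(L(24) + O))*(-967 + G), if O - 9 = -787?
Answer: 34977/377 ≈ 92.777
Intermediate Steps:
O = -778 (O = 9 - 787 = -778)
((268 - 399)/(L(24) + O))*(-967 + G) = ((268 - 399)/(24 - 778))*(-967 + 1501) = -131/(-754)*534 = -131*(-1/754)*534 = (131/754)*534 = 34977/377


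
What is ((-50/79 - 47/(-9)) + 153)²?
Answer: 12554306116/505521 ≈ 24834.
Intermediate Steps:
((-50/79 - 47/(-9)) + 153)² = ((-50*1/79 - 47*(-⅑)) + 153)² = ((-50/79 + 47/9) + 153)² = (3263/711 + 153)² = (112046/711)² = 12554306116/505521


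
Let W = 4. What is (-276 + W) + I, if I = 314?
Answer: 42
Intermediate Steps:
(-276 + W) + I = (-276 + 4) + 314 = -272 + 314 = 42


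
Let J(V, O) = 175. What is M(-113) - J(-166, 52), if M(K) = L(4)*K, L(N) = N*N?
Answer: -1983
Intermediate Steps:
L(N) = N²
M(K) = 16*K (M(K) = 4²*K = 16*K)
M(-113) - J(-166, 52) = 16*(-113) - 1*175 = -1808 - 175 = -1983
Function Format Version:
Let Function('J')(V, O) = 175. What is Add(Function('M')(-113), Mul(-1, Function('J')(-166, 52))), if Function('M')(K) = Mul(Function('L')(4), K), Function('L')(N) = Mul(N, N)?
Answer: -1983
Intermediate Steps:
Function('L')(N) = Pow(N, 2)
Function('M')(K) = Mul(16, K) (Function('M')(K) = Mul(Pow(4, 2), K) = Mul(16, K))
Add(Function('M')(-113), Mul(-1, Function('J')(-166, 52))) = Add(Mul(16, -113), Mul(-1, 175)) = Add(-1808, -175) = -1983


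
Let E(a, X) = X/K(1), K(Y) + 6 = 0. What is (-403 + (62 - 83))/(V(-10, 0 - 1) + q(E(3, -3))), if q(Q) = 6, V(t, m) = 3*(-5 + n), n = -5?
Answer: 53/3 ≈ 17.667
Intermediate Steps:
K(Y) = -6 (K(Y) = -6 + 0 = -6)
V(t, m) = -30 (V(t, m) = 3*(-5 - 5) = 3*(-10) = -30)
E(a, X) = -X/6 (E(a, X) = X/(-6) = X*(-⅙) = -X/6)
(-403 + (62 - 83))/(V(-10, 0 - 1) + q(E(3, -3))) = (-403 + (62 - 83))/(-30 + 6) = (-403 - 21)/(-24) = -424*(-1/24) = 53/3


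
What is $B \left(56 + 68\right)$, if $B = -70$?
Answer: $-8680$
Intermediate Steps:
$B \left(56 + 68\right) = - 70 \left(56 + 68\right) = \left(-70\right) 124 = -8680$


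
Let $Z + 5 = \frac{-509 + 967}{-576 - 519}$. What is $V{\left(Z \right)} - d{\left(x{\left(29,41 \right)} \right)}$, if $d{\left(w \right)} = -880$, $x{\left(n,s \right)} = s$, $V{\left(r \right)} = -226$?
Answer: $654$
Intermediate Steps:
$Z = - \frac{5933}{1095}$ ($Z = -5 + \frac{-509 + 967}{-576 - 519} = -5 + \frac{458}{-1095} = -5 + 458 \left(- \frac{1}{1095}\right) = -5 - \frac{458}{1095} = - \frac{5933}{1095} \approx -5.4183$)
$V{\left(Z \right)} - d{\left(x{\left(29,41 \right)} \right)} = -226 - -880 = -226 + 880 = 654$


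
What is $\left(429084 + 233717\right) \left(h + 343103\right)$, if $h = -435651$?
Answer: $-61340906948$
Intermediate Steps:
$\left(429084 + 233717\right) \left(h + 343103\right) = \left(429084 + 233717\right) \left(-435651 + 343103\right) = 662801 \left(-92548\right) = -61340906948$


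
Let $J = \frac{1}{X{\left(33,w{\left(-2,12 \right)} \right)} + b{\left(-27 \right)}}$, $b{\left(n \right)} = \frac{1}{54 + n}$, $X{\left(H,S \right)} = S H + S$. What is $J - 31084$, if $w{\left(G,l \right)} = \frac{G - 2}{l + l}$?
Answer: $- \frac{4724795}{152} \approx -31084.0$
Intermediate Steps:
$w{\left(G,l \right)} = \frac{-2 + G}{2 l}$
$X{\left(H,S \right)} = S + H S$ ($X{\left(H,S \right)} = H S + S = S + H S$)
$J = - \frac{27}{152}$ ($J = \frac{1}{\frac{-2 - 2}{2 \cdot 12} \left(1 + 33\right) + \frac{1}{54 - 27}} = \frac{1}{\frac{1}{2} \cdot \frac{1}{12} \left(-4\right) 34 + \frac{1}{27}} = \frac{1}{\left(- \frac{1}{6}\right) 34 + \frac{1}{27}} = \frac{1}{- \frac{17}{3} + \frac{1}{27}} = \frac{1}{- \frac{152}{27}} = - \frac{27}{152} \approx -0.17763$)
$J - 31084 = - \frac{27}{152} - 31084 = - \frac{4724795}{152}$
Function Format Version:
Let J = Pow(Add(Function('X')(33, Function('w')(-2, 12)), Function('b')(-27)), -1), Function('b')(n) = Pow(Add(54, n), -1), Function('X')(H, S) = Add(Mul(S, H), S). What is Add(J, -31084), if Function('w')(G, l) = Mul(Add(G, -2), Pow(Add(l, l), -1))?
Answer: Rational(-4724795, 152) ≈ -31084.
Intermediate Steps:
Function('w')(G, l) = Mul(Rational(1, 2), Pow(l, -1), Add(-2, G)) (Function('w')(G, l) = Mul(Add(-2, G), Pow(Mul(2, l), -1)) = Mul(Add(-2, G), Mul(Rational(1, 2), Pow(l, -1))) = Mul(Rational(1, 2), Pow(l, -1), Add(-2, G)))
Function('X')(H, S) = Add(S, Mul(H, S)) (Function('X')(H, S) = Add(Mul(H, S), S) = Add(S, Mul(H, S)))
J = Rational(-27, 152) (J = Pow(Add(Mul(Mul(Rational(1, 2), Pow(12, -1), Add(-2, -2)), Add(1, 33)), Pow(Add(54, -27), -1)), -1) = Pow(Add(Mul(Mul(Rational(1, 2), Rational(1, 12), -4), 34), Pow(27, -1)), -1) = Pow(Add(Mul(Rational(-1, 6), 34), Rational(1, 27)), -1) = Pow(Add(Rational(-17, 3), Rational(1, 27)), -1) = Pow(Rational(-152, 27), -1) = Rational(-27, 152) ≈ -0.17763)
Add(J, -31084) = Add(Rational(-27, 152), -31084) = Rational(-4724795, 152)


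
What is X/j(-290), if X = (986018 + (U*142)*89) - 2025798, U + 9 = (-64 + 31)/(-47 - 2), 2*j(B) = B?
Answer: 56105524/7105 ≈ 7896.6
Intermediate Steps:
j(B) = B/2
U = -408/49 (U = -9 + (-64 + 31)/(-47 - 2) = -9 - 33/(-49) = -9 - 33*(-1/49) = -9 + 33/49 = -408/49 ≈ -8.3265)
X = -56105524/49 (X = (986018 - 408/49*142*89) - 2025798 = (986018 - 57936/49*89) - 2025798 = (986018 - 5156304/49) - 2025798 = 43158578/49 - 2025798 = -56105524/49 ≈ -1.1450e+6)
X/j(-290) = -56105524/(49*((1/2)*(-290))) = -56105524/49/(-145) = -56105524/49*(-1/145) = 56105524/7105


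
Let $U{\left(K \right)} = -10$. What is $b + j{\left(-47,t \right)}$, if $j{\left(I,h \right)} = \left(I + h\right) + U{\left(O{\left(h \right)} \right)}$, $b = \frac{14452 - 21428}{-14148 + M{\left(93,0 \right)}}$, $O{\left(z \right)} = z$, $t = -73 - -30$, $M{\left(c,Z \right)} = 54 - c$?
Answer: $- \frac{1411724}{14187} \approx -99.508$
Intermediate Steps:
$t = -43$ ($t = -73 + 30 = -43$)
$b = \frac{6976}{14187}$ ($b = \frac{14452 - 21428}{-14148 + \left(54 - 93\right)} = - \frac{6976}{-14148 + \left(54 - 93\right)} = - \frac{6976}{-14148 - 39} = - \frac{6976}{-14187} = \left(-6976\right) \left(- \frac{1}{14187}\right) = \frac{6976}{14187} \approx 0.49172$)
$j{\left(I,h \right)} = -10 + I + h$ ($j{\left(I,h \right)} = \left(I + h\right) - 10 = -10 + I + h$)
$b + j{\left(-47,t \right)} = \frac{6976}{14187} - 100 = - \frac{1411724}{14187}$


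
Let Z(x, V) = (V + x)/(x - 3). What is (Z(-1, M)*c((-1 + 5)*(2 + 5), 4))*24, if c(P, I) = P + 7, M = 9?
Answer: -1680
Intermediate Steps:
Z(x, V) = (V + x)/(-3 + x)
c(P, I) = 7 + P
(Z(-1, M)*c((-1 + 5)*(2 + 5), 4))*24 = (((9 - 1)/(-3 - 1))*(7 + (-1 + 5)*(2 + 5)))*24 = ((8/(-4))*(7 + 4*7))*24 = ((-1/4*8)*(7 + 28))*24 = -2*35*24 = -70*24 = -1680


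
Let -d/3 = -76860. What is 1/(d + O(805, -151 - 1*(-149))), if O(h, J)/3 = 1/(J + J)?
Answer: 4/922317 ≈ 4.3369e-6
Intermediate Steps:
d = 230580 (d = -3*(-76860) = 230580)
O(h, J) = 3/(2*J) (O(h, J) = 3/(J + J) = 3/((2*J)) = 3*(1/(2*J)) = 3/(2*J))
1/(d + O(805, -151 - 1*(-149))) = 1/(230580 + 3/(2*(-151 - 1*(-149)))) = 1/(230580 + 3/(2*(-151 + 149))) = 1/(230580 + (3/2)/(-2)) = 1/(230580 + (3/2)*(-½)) = 1/(230580 - ¾) = 1/(922317/4) = 4/922317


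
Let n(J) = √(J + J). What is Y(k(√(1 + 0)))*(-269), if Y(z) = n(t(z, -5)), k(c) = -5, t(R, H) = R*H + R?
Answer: -538*√10 ≈ -1701.3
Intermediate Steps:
t(R, H) = R + H*R (t(R, H) = H*R + R = R + H*R)
n(J) = √2*√J (n(J) = √(2*J) = √2*√J)
Y(z) = 2*√2*√(-z) (Y(z) = √2*√(z*(1 - 5)) = √2*√(z*(-4)) = √2*√(-4*z) = √2*(2*√(-z)) = 2*√2*√(-z))
Y(k(√(1 + 0)))*(-269) = (2*√2*√(-1*(-5)))*(-269) = (2*√2*√5)*(-269) = (2*√10)*(-269) = -538*√10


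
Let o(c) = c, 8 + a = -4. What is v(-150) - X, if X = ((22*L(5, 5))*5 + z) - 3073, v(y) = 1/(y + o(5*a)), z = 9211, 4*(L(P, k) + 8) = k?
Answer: -566528/105 ≈ -5395.5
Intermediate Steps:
a = -12 (a = -8 - 4 = -12)
L(P, k) = -8 + k/4
v(y) = 1/(-60 + y) (v(y) = 1/(y + 5*(-12)) = 1/(y - 60) = 1/(-60 + y))
X = 10791/2 (X = ((22*(-8 + (¼)*5))*5 + 9211) - 3073 = ((22*(-8 + 5/4))*5 + 9211) - 3073 = ((22*(-27/4))*5 + 9211) - 3073 = (-297/2*5 + 9211) - 3073 = (-1485/2 + 9211) - 3073 = 16937/2 - 3073 = 10791/2 ≈ 5395.5)
v(-150) - X = 1/(-60 - 150) - 1*10791/2 = 1/(-210) - 10791/2 = -1/210 - 10791/2 = -566528/105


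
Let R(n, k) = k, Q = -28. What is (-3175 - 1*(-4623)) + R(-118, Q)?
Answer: 1420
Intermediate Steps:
(-3175 - 1*(-4623)) + R(-118, Q) = (-3175 - 1*(-4623)) - 28 = (-3175 + 4623) - 28 = 1448 - 28 = 1420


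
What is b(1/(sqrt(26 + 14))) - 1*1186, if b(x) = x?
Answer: -1186 + sqrt(10)/20 ≈ -1185.8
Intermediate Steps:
b(1/(sqrt(26 + 14))) - 1*1186 = 1/(sqrt(26 + 14)) - 1*1186 = 1/(sqrt(40)) - 1186 = 1/(2*sqrt(10)) - 1186 = sqrt(10)/20 - 1186 = -1186 + sqrt(10)/20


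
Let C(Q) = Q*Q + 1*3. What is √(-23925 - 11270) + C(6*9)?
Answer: 2919 + I*√35195 ≈ 2919.0 + 187.6*I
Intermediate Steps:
C(Q) = 3 + Q² (C(Q) = Q² + 3 = 3 + Q²)
√(-23925 - 11270) + C(6*9) = √(-23925 - 11270) + (3 + (6*9)²) = √(-35195) + (3 + 54²) = I*√35195 + (3 + 2916) = I*√35195 + 2919 = 2919 + I*√35195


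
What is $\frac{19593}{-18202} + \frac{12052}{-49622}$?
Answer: $- \frac{595807175}{451609822} \approx -1.3193$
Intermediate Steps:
$\frac{19593}{-18202} + \frac{12052}{-49622} = 19593 \left(- \frac{1}{18202}\right) + 12052 \left(- \frac{1}{49622}\right) = - \frac{19593}{18202} - \frac{6026}{24811} = - \frac{595807175}{451609822}$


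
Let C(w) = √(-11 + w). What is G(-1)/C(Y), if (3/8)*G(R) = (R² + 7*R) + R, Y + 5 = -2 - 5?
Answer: 56*I*√23/69 ≈ 3.8923*I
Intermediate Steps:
Y = -12 (Y = -5 + (-2 - 5) = -5 - 7 = -12)
G(R) = 8*R²/3 + 64*R/3 (G(R) = 8*((R² + 7*R) + R)/3 = 8*(R² + 8*R)/3 = 8*R²/3 + 64*R/3)
G(-1)/C(Y) = ((8/3)*(-1)*(8 - 1))/(√(-11 - 12)) = ((8/3)*(-1)*7)/(√(-23)) = -56*(-I*√23/23)/3 = -(-56)*I*√23/69 = 56*I*√23/69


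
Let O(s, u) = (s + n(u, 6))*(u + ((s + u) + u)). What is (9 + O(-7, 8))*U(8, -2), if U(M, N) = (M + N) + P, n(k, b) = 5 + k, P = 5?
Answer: 1221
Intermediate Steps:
U(M, N) = 5 + M + N (U(M, N) = (M + N) + 5 = 5 + M + N)
O(s, u) = (s + 3*u)*(5 + s + u) (O(s, u) = (s + (5 + u))*(u + ((s + u) + u)) = (5 + s + u)*(u + (s + 2*u)) = (5 + s + u)*(s + 3*u) = (s + 3*u)*(5 + s + u))
(9 + O(-7, 8))*U(8, -2) = (9 + ((-7)**2 - 7*(5 + 8) + 3*(-7)*8 + 3*8*(5 + 8)))*(5 + 8 - 2) = (9 + (49 - 7*13 - 168 + 3*8*13))*11 = (9 + (49 - 91 - 168 + 312))*11 = (9 + 102)*11 = 111*11 = 1221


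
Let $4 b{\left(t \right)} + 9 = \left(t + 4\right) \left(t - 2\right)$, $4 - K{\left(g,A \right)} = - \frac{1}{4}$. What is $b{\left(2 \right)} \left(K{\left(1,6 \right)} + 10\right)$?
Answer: $- \frac{513}{16} \approx -32.063$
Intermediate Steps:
$K{\left(g,A \right)} = \frac{17}{4}$ ($K{\left(g,A \right)} = 4 - - \frac{1}{4} = 4 + \frac{1}{4} = \frac{17}{4}$)
$b{\left(t \right)} = - \frac{9}{4} + \frac{\left(-2 + t\right) \left(4 + t\right)}{4}$ ($b{\left(t \right)} = - \frac{9}{4} + \frac{\left(t + 4\right) \left(t - 2\right)}{4} = - \frac{9}{4} + \frac{\left(4 + t\right) \left(-2 + t\right)}{4} = - \frac{9}{4} + \frac{\left(-2 + t\right) \left(4 + t\right)}{4}$)
$b{\left(2 \right)} \left(K{\left(1,6 \right)} + 10\right) = \left(- \frac{17}{4} + \frac{1}{2} \cdot 2 + \frac{2^{2}}{4}\right) \left(\frac{17}{4} + 10\right) = \left(- \frac{17}{4} + 1 + \frac{1}{4} \cdot 4\right) \frac{57}{4} = \left(- \frac{17}{4} + 1 + 1\right) \frac{57}{4} = \left(- \frac{9}{4}\right) \frac{57}{4} = - \frac{513}{16}$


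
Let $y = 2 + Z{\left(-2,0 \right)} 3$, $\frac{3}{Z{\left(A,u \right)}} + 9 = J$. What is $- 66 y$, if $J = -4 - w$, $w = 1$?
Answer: $- \frac{627}{7} \approx -89.571$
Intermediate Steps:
$J = -5$ ($J = -4 - 1 = -5$)
$Z{\left(A,u \right)} = - \frac{3}{14}$ ($Z{\left(A,u \right)} = \frac{3}{-9 - 5} = \frac{3}{-14} = 3 \left(- \frac{1}{14}\right) = - \frac{3}{14}$)
$y = \frac{19}{14}$ ($y = 2 - \frac{9}{14} = \frac{19}{14} \approx 1.3571$)
$- 66 y = \left(-66\right) \frac{19}{14} = - \frac{627}{7}$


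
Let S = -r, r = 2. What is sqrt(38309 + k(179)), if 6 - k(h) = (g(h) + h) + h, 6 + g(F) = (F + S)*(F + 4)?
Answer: 2*sqrt(1393) ≈ 74.646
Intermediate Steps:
S = -2 (S = -1*2 = -2)
g(F) = -6 + (-2 + F)*(4 + F) (g(F) = -6 + (F - 2)*(F + 4) = -6 + (-2 + F)*(4 + F))
k(h) = 20 - h**2 - 4*h (k(h) = 6 - (((-14 + h**2 + 2*h) + h) + h) = 6 - ((-14 + h**2 + 3*h) + h) = 6 - (-14 + h**2 + 4*h) = 6 + (14 - h**2 - 4*h) = 20 - h**2 - 4*h)
sqrt(38309 + k(179)) = sqrt(38309 + (20 - 1*179**2 - 4*179)) = sqrt(38309 + (20 - 1*32041 - 716)) = sqrt(38309 + (20 - 32041 - 716)) = sqrt(38309 - 32737) = sqrt(5572) = 2*sqrt(1393)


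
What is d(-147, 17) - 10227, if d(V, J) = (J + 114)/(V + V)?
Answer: -3006869/294 ≈ -10227.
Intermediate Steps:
d(V, J) = (114 + J)/(2*V) (d(V, J) = (114 + J)/((2*V)) = (114 + J)*(1/(2*V)) = (114 + J)/(2*V))
d(-147, 17) - 10227 = (1/2)*(114 + 17)/(-147) - 10227 = (1/2)*(-1/147)*131 - 10227 = -131/294 - 10227 = -3006869/294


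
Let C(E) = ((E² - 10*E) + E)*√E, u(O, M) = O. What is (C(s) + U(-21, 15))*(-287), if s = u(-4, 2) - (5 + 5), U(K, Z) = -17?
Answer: 4879 - 92414*I*√14 ≈ 4879.0 - 3.4578e+5*I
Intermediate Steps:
s = -14 (s = -4 - (5 + 5) = -4 - 1*10 = -4 - 10 = -14)
C(E) = √E*(E² - 9*E) (C(E) = (E² - 9*E)*√E = √E*(E² - 9*E))
(C(s) + U(-21, 15))*(-287) = ((-14)^(3/2)*(-9 - 14) - 17)*(-287) = (-14*I*√14*(-23) - 17)*(-287) = (322*I*√14 - 17)*(-287) = (-17 + 322*I*√14)*(-287) = 4879 - 92414*I*√14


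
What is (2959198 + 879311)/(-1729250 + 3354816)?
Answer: 3838509/1625566 ≈ 2.3613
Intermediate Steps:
(2959198 + 879311)/(-1729250 + 3354816) = 3838509/1625566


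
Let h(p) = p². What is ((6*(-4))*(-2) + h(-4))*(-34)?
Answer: -2176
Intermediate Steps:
((6*(-4))*(-2) + h(-4))*(-34) = ((6*(-4))*(-2) + (-4)²)*(-34) = (-24*(-2) + 16)*(-34) = (48 + 16)*(-34) = 64*(-34) = -2176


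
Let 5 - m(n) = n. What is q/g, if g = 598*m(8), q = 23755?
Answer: -23755/1794 ≈ -13.241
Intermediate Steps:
m(n) = 5 - n
g = -1794 (g = 598*(5 - 1*8) = 598*(5 - 8) = 598*(-3) = -1794)
q/g = 23755/(-1794) = 23755*(-1/1794) = -23755/1794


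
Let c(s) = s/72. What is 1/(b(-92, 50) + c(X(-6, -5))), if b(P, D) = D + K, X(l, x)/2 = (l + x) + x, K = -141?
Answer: -9/823 ≈ -0.010936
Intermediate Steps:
X(l, x) = 2*l + 4*x (X(l, x) = 2*((l + x) + x) = 2*(l + 2*x) = 2*l + 4*x)
b(P, D) = -141 + D (b(P, D) = D - 141 = -141 + D)
c(s) = s/72 (c(s) = s*(1/72) = s/72)
1/(b(-92, 50) + c(X(-6, -5))) = 1/((-141 + 50) + (2*(-6) + 4*(-5))/72) = 1/(-91 + (-12 - 20)/72) = 1/(-91 + (1/72)*(-32)) = 1/(-91 - 4/9) = 1/(-823/9) = -9/823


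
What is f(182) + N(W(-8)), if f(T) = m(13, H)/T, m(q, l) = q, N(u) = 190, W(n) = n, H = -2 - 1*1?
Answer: 2661/14 ≈ 190.07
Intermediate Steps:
H = -3 (H = -2 - 1 = -3)
f(T) = 13/T
f(182) + N(W(-8)) = 13/182 + 190 = 13*(1/182) + 190 = 1/14 + 190 = 2661/14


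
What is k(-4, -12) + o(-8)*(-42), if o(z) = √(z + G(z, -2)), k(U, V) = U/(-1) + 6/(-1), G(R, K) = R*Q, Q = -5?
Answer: -2 - 168*√2 ≈ -239.59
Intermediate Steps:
G(R, K) = -5*R (G(R, K) = R*(-5) = -5*R)
k(U, V) = -6 - U (k(U, V) = U*(-1) + 6*(-1) = -U - 6 = -6 - U)
o(z) = 2*√(-z) (o(z) = √(z - 5*z) = √(-4*z) = 2*√(-z))
k(-4, -12) + o(-8)*(-42) = (-6 - 1*(-4)) + (2*√(-1*(-8)))*(-42) = (-6 + 4) + (2*√8)*(-42) = -2 + (2*(2*√2))*(-42) = -2 + (4*√2)*(-42) = -2 - 168*√2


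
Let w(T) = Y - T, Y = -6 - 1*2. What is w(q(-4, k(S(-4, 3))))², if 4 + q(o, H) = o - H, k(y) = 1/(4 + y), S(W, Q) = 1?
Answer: 1/25 ≈ 0.040000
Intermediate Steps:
q(o, H) = -4 + o - H (q(o, H) = -4 + (o - H) = -4 + o - H)
Y = -8 (Y = -6 - 2 = -8)
w(T) = -8 - T
w(q(-4, k(S(-4, 3))))² = (-8 - (-4 - 4 - 1/(4 + 1)))² = (-8 - (-4 - 4 - 1/5))² = (-8 - (-4 - 4 - 1*⅕))² = (-8 - (-4 - 4 - ⅕))² = (-8 - 1*(-41/5))² = (-8 + 41/5)² = (⅕)² = 1/25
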